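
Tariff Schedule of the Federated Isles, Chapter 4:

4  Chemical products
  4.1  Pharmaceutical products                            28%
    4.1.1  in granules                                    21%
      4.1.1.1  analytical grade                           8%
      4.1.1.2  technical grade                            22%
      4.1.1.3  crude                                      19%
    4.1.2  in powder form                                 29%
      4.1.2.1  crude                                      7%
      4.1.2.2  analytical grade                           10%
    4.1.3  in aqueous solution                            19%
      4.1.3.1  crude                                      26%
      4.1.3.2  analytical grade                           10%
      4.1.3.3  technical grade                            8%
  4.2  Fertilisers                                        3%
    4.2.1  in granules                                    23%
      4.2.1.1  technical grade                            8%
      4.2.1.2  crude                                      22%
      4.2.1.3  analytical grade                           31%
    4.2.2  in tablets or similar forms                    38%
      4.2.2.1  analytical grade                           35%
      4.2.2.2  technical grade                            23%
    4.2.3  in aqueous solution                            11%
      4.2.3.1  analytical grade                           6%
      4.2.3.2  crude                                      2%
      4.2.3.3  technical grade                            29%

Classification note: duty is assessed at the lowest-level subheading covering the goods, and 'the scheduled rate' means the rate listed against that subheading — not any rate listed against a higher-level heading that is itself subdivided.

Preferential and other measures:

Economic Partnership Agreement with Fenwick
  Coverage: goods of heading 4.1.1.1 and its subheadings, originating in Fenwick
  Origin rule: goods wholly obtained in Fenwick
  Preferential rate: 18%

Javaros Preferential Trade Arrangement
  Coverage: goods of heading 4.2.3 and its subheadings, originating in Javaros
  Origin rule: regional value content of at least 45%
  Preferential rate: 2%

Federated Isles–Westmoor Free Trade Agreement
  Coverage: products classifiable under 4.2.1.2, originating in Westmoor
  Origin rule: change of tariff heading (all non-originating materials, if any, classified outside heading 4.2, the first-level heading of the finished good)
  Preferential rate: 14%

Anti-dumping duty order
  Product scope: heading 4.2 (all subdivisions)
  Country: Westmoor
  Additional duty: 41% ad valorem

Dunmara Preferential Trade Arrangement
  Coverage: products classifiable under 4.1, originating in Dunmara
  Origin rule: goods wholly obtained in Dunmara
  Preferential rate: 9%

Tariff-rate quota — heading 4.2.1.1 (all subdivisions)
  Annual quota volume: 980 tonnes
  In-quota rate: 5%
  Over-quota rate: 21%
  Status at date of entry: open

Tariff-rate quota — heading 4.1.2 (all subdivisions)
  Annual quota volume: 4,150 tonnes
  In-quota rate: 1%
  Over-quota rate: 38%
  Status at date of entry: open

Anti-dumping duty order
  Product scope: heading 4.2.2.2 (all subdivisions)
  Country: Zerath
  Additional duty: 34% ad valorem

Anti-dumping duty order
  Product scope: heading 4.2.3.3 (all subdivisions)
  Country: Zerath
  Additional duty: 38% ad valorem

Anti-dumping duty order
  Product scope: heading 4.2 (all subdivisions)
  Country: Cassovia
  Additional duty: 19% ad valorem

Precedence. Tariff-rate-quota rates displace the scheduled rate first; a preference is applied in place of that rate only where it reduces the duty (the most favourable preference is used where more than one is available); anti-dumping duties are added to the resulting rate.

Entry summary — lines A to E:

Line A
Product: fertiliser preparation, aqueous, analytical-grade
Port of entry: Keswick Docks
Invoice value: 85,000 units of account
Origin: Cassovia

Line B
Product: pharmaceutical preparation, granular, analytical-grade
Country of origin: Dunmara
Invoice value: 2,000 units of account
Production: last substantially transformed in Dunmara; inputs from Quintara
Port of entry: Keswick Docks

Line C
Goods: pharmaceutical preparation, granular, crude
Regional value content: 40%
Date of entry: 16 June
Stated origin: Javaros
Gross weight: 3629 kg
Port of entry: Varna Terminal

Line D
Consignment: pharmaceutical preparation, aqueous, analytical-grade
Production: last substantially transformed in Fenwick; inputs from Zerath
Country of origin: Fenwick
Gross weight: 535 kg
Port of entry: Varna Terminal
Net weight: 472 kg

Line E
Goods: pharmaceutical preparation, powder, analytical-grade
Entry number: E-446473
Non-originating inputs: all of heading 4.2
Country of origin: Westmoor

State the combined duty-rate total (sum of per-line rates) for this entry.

63%

Line A: fertiliser → 4.2; aqueous → 4.2.3; analytical-grade → 4.2.3.1. Scheduled 6%. anti-dumping (Cassovia, 4.2): +19%; total 6% + 19% = 25%. → 25%.
Line B: pharmaceutical → 4.1; granular → 4.1.1; analytical-grade → 4.1.1.1. Scheduled 8%. Dunmara agreement on 4.1: not wholly obtained. → 8%.
Line C: pharmaceutical → 4.1; granular → 4.1.1; crude → 4.1.1.3. Scheduled 19%. Javaros agreement on 4.2.3: 4.1.1.3 not covered. → 19%.
Line D: pharmaceutical → 4.1; aqueous → 4.1.3; analytical-grade → 4.1.3.2. Scheduled 10%. Fenwick agreement on 4.1.1.1: 4.1.3.2 not covered. → 10%.
Line E: pharmaceutical → 4.1; powder → 4.1.2; analytical-grade → 4.1.2.2. Scheduled 10%. quota on 4.1.2 open → in-quota 1%; Westmoor agreement on 4.2.1.2: 4.1.2.2 not covered. → 1%.
Sum: 25% + 8% + 19% + 10% + 1% = 63%.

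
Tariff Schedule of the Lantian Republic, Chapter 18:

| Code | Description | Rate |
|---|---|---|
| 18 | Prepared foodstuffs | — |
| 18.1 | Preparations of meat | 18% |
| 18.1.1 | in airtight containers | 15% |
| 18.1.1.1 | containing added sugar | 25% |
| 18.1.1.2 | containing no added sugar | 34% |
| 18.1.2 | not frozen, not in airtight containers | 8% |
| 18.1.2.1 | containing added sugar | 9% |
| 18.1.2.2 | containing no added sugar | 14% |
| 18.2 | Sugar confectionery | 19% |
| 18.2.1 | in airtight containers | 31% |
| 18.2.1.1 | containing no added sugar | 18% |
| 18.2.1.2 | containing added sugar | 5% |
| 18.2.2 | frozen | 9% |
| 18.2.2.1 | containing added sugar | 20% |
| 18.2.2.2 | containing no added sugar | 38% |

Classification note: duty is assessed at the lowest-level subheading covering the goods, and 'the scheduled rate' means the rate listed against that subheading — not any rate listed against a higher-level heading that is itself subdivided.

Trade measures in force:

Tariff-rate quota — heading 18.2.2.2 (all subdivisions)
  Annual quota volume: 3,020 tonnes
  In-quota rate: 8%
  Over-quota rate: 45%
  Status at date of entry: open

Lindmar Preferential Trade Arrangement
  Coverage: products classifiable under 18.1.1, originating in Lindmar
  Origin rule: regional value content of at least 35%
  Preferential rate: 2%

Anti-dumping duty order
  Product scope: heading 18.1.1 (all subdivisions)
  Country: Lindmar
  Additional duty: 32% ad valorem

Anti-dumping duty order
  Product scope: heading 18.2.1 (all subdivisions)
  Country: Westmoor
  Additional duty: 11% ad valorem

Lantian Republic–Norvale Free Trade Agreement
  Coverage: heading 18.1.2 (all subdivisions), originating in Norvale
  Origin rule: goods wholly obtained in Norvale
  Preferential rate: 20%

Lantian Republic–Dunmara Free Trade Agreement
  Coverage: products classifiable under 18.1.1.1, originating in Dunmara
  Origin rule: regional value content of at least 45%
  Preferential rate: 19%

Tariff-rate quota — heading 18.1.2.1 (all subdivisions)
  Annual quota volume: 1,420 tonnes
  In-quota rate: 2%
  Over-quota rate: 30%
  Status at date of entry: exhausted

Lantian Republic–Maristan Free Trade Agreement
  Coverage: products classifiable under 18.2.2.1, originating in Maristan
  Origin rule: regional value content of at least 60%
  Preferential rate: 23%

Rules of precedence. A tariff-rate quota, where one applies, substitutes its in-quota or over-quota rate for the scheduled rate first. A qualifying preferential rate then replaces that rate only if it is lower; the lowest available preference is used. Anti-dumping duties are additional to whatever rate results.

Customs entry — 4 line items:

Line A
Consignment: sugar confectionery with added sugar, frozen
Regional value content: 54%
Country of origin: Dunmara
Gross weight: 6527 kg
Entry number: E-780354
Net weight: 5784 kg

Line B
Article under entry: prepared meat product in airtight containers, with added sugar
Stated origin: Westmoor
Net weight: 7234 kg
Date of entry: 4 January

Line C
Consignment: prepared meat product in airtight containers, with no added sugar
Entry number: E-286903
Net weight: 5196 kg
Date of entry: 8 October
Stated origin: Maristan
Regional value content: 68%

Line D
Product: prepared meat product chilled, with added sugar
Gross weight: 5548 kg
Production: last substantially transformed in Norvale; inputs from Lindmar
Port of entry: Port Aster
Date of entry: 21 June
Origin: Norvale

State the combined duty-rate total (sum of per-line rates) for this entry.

109%

Line A: sugar confectionery → 18.2; frozen → 18.2.2; with added sugar → 18.2.2.1. Scheduled 20%. Dunmara agreement on 18.1.1.1: 18.2.2.1 not covered. → 20%.
Line B: prepared meat product → 18.1; in airtight containers → 18.1.1; with added sugar → 18.1.1.1. Scheduled 25%. No special measure applies. → 25%.
Line C: prepared meat product → 18.1; in airtight containers → 18.1.1; with no added sugar → 18.1.1.2. Scheduled 34%. Maristan agreement on 18.2.2.1: 18.1.1.2 not covered. → 34%.
Line D: prepared meat product → 18.1; chilled → 18.1.2; with added sugar → 18.1.2.1. Scheduled 9%. quota on 18.1.2.1 exhausted → over-quota 30%; Norvale agreement on 18.1.2: not wholly obtained. → 30%.
Sum: 20% + 25% + 34% + 30% = 109%.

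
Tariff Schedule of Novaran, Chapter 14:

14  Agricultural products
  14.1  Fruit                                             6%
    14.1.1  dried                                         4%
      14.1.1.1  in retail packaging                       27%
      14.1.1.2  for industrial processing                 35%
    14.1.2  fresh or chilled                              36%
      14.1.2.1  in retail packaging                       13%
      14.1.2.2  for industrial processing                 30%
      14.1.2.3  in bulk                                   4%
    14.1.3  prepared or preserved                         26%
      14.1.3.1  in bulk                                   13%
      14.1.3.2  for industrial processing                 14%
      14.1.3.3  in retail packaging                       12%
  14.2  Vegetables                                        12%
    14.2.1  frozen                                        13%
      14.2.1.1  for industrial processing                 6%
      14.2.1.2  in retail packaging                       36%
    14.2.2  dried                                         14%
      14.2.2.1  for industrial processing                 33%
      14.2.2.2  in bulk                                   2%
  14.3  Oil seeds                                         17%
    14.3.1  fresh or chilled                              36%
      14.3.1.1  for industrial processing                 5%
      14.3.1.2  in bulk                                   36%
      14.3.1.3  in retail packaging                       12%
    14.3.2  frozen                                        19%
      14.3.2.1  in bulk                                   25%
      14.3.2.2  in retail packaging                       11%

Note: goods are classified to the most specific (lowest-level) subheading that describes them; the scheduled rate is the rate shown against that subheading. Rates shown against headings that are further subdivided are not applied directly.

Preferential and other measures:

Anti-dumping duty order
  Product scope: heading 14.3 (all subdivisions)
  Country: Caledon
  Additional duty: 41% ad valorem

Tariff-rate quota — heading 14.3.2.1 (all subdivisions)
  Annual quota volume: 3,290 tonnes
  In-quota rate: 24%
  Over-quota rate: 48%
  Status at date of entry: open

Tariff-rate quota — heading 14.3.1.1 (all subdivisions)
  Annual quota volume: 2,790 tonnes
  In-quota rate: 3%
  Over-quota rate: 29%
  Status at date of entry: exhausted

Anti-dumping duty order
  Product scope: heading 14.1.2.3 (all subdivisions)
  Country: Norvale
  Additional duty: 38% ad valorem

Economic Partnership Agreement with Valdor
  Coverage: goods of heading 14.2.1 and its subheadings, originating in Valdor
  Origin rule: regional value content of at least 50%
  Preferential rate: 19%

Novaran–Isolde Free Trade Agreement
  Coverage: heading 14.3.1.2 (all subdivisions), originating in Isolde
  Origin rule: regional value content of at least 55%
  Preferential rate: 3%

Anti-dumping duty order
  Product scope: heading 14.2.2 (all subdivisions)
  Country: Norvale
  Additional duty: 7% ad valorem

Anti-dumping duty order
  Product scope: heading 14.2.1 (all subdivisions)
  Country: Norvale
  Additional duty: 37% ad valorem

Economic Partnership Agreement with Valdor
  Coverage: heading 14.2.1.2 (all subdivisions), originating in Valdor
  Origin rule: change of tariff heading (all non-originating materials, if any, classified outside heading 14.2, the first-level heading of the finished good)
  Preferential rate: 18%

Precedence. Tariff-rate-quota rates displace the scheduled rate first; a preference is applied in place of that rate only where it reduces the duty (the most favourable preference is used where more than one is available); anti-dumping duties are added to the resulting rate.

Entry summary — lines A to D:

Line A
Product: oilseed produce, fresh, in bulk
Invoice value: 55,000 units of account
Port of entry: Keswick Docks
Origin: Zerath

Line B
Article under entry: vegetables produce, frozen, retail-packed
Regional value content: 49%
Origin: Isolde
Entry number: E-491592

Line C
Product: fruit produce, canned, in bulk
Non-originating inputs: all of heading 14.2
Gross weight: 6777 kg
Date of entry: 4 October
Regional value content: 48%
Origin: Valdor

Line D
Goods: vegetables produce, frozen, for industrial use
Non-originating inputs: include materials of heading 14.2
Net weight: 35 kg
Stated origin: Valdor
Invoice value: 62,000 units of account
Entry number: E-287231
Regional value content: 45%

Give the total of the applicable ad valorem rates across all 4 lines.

91%

Line A: oilseed → 14.3; fresh → 14.3.1; in bulk → 14.3.1.2. Scheduled 36%. No special measure applies. → 36%.
Line B: vegetables → 14.2; frozen → 14.2.1; retail-packed → 14.2.1.2. Scheduled 36%. Isolde agreement on 14.3.1.2: 14.2.1.2 not covered. → 36%.
Line C: fruit → 14.1; canned → 14.1.3; in bulk → 14.1.3.1. Scheduled 13%. Valdor agreement on 14.2.1: 14.1.3.1 not covered; Valdor agreement on 14.2.1.2: 14.1.3.1 not covered. → 13%.
Line D: vegetables → 14.2; frozen → 14.2.1; for industrial use → 14.2.1.1. Scheduled 6%. Valdor agreement on 14.2.1: RVC < 50%; Valdor agreement on 14.2.1.2: 14.2.1.1 not covered. → 6%.
Sum: 36% + 36% + 13% + 6% = 91%.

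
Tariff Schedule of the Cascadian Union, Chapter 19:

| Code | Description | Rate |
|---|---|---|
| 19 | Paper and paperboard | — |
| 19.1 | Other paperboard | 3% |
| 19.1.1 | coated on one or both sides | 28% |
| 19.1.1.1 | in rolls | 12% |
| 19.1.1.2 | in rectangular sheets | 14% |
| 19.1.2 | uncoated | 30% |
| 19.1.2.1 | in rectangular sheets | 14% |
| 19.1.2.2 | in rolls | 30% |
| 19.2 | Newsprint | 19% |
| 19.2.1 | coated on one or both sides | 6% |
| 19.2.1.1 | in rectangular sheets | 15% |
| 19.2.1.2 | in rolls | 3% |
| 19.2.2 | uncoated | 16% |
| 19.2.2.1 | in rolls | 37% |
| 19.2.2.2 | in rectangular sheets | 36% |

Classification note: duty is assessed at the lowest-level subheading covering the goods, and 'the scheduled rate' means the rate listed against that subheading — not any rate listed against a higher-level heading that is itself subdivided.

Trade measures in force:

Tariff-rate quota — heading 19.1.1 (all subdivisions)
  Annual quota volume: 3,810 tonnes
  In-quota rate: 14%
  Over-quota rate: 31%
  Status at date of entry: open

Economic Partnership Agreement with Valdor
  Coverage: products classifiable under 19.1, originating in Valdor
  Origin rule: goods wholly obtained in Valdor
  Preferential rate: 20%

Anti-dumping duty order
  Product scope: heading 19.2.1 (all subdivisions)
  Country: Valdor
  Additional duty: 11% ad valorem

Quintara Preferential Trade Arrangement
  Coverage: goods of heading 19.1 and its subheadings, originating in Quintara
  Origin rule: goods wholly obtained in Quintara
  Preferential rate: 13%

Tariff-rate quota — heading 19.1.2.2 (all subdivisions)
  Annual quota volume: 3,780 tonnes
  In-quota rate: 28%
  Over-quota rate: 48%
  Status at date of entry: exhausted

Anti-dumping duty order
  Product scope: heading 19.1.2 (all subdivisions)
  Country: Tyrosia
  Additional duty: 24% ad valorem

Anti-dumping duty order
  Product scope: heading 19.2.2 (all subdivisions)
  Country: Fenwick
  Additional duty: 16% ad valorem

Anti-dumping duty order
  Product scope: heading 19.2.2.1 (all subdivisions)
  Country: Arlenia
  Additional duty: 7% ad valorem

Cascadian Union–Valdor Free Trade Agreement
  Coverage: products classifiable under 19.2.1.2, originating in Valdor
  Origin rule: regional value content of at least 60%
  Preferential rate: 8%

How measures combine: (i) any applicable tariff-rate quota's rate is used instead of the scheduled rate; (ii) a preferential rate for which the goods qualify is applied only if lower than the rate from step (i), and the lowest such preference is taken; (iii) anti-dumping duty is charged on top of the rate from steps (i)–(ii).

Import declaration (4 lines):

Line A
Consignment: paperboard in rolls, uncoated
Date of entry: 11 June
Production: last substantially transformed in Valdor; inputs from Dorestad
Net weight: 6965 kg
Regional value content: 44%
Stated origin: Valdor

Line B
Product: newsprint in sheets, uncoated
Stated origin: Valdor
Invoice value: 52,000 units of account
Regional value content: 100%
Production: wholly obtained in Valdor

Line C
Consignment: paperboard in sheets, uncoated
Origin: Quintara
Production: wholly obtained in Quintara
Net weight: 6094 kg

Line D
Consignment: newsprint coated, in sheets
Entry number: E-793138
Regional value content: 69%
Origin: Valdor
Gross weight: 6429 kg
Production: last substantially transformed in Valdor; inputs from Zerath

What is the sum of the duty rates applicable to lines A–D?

Line A: paperboard → 19.1; uncoated → 19.1.2; in rolls → 19.1.2.2. Scheduled 30%. quota on 19.1.2.2 exhausted → over-quota 48%; Valdor agreement on 19.1: not wholly obtained; Valdor agreement on 19.2.1.2: 19.1.2.2 not covered. → 48%.
Line B: newsprint → 19.2; uncoated → 19.2.2; in sheets → 19.2.2.2. Scheduled 36%. Valdor agreement on 19.1: 19.2.2.2 not covered; Valdor agreement on 19.2.1.2: 19.2.2.2 not covered. → 36%.
Line C: paperboard → 19.1; uncoated → 19.1.2; in sheets → 19.1.2.1. Scheduled 14%. Quintara agreement on 19.1: wholly obtained → 13% available; preferential 13%. → 13%.
Line D: newsprint → 19.2; coated → 19.2.1; in sheets → 19.2.1.1. Scheduled 15%. Valdor agreement on 19.1: 19.2.1.1 not covered; Valdor agreement on 19.2.1.2: 19.2.1.1 not covered; anti-dumping (Valdor, 19.2.1): +11%; total 15% + 11% = 26%. → 26%.
Sum: 48% + 36% + 13% + 26% = 123%.

123%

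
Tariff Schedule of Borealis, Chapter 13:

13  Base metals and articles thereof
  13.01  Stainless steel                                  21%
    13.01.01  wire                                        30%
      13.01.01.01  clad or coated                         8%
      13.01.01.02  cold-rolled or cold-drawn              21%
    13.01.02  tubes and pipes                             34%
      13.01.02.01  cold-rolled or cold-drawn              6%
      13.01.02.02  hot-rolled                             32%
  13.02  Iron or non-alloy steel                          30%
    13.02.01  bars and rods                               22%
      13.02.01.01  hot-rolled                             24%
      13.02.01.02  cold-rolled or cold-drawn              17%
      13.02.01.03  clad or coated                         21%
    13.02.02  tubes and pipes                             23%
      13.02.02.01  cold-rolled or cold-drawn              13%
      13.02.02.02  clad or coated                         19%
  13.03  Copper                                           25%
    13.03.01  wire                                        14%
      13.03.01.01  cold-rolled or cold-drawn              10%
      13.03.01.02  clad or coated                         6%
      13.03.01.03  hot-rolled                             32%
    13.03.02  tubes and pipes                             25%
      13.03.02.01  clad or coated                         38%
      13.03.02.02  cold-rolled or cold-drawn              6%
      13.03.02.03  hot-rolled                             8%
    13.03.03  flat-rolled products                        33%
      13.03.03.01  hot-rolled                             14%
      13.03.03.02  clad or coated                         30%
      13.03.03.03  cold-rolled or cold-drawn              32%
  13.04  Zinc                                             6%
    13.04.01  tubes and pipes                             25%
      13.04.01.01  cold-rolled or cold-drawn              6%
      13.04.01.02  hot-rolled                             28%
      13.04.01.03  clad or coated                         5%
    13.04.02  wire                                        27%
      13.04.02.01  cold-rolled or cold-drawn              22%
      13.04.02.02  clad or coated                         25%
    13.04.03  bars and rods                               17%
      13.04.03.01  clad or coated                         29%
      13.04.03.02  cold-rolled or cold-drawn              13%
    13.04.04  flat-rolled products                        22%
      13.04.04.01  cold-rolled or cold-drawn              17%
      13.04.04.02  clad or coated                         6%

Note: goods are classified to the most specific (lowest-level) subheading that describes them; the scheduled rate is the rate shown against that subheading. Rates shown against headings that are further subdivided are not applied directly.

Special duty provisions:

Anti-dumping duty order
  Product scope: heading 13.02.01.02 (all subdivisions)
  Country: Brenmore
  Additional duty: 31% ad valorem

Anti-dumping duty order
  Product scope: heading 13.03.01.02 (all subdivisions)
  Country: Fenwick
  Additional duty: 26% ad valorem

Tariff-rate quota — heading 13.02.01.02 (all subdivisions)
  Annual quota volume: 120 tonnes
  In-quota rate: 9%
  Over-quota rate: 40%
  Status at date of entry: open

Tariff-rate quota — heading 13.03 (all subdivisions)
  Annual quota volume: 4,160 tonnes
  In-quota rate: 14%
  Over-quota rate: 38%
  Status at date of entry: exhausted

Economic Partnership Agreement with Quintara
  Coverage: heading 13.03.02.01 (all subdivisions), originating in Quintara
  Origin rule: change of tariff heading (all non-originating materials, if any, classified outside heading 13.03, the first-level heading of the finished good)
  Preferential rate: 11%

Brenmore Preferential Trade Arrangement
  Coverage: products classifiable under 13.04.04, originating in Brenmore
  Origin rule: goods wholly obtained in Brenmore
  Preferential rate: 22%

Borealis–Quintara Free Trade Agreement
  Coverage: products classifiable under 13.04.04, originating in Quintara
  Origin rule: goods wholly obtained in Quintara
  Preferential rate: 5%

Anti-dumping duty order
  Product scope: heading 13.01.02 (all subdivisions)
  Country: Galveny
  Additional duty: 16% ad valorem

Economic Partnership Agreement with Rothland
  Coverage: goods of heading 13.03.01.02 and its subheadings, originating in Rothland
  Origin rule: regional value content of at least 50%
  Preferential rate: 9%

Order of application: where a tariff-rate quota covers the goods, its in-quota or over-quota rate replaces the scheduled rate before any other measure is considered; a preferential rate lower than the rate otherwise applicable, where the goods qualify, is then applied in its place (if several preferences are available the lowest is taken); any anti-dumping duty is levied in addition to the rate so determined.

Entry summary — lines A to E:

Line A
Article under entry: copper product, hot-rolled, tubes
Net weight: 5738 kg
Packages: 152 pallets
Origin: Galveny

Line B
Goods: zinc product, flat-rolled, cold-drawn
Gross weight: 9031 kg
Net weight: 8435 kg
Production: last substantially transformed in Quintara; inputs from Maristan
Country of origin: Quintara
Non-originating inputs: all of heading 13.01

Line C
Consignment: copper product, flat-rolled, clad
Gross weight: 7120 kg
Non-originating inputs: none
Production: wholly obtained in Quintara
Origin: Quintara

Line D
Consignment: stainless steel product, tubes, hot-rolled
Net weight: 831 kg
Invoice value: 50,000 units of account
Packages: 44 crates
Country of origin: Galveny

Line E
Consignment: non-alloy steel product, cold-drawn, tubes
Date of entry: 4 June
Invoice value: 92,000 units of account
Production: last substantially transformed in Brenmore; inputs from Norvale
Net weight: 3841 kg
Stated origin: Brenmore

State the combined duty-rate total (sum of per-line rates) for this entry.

154%

Line A: copper → 13.03; tubes → 13.03.02; hot-rolled → 13.03.02.03. Scheduled 8%. quota on 13.03 exhausted → over-quota 38%. → 38%.
Line B: zinc → 13.04; flat-rolled → 13.04.04; cold-drawn → 13.04.04.01. Scheduled 17%. Quintara agreement on 13.03.02.01: 13.04.04.01 not covered; Quintara agreement on 13.04.04: not wholly obtained. → 17%.
Line C: copper → 13.03; flat-rolled → 13.03.03; clad → 13.03.03.02. Scheduled 30%. quota on 13.03 exhausted → over-quota 38%; Quintara agreement on 13.03.02.01: 13.03.03.02 not covered; Quintara agreement on 13.04.04: 13.03.03.02 not covered. → 38%.
Line D: stainless steel → 13.01; tubes → 13.01.02; hot-rolled → 13.01.02.02. Scheduled 32%. anti-dumping (Galveny, 13.01.02): +16%; total 32% + 16% = 48%. → 48%.
Line E: non-alloy steel → 13.02; tubes → 13.02.02; cold-drawn → 13.02.02.01. Scheduled 13%. Brenmore agreement on 13.04.04: 13.02.02.01 not covered. → 13%.
Sum: 38% + 17% + 38% + 48% + 13% = 154%.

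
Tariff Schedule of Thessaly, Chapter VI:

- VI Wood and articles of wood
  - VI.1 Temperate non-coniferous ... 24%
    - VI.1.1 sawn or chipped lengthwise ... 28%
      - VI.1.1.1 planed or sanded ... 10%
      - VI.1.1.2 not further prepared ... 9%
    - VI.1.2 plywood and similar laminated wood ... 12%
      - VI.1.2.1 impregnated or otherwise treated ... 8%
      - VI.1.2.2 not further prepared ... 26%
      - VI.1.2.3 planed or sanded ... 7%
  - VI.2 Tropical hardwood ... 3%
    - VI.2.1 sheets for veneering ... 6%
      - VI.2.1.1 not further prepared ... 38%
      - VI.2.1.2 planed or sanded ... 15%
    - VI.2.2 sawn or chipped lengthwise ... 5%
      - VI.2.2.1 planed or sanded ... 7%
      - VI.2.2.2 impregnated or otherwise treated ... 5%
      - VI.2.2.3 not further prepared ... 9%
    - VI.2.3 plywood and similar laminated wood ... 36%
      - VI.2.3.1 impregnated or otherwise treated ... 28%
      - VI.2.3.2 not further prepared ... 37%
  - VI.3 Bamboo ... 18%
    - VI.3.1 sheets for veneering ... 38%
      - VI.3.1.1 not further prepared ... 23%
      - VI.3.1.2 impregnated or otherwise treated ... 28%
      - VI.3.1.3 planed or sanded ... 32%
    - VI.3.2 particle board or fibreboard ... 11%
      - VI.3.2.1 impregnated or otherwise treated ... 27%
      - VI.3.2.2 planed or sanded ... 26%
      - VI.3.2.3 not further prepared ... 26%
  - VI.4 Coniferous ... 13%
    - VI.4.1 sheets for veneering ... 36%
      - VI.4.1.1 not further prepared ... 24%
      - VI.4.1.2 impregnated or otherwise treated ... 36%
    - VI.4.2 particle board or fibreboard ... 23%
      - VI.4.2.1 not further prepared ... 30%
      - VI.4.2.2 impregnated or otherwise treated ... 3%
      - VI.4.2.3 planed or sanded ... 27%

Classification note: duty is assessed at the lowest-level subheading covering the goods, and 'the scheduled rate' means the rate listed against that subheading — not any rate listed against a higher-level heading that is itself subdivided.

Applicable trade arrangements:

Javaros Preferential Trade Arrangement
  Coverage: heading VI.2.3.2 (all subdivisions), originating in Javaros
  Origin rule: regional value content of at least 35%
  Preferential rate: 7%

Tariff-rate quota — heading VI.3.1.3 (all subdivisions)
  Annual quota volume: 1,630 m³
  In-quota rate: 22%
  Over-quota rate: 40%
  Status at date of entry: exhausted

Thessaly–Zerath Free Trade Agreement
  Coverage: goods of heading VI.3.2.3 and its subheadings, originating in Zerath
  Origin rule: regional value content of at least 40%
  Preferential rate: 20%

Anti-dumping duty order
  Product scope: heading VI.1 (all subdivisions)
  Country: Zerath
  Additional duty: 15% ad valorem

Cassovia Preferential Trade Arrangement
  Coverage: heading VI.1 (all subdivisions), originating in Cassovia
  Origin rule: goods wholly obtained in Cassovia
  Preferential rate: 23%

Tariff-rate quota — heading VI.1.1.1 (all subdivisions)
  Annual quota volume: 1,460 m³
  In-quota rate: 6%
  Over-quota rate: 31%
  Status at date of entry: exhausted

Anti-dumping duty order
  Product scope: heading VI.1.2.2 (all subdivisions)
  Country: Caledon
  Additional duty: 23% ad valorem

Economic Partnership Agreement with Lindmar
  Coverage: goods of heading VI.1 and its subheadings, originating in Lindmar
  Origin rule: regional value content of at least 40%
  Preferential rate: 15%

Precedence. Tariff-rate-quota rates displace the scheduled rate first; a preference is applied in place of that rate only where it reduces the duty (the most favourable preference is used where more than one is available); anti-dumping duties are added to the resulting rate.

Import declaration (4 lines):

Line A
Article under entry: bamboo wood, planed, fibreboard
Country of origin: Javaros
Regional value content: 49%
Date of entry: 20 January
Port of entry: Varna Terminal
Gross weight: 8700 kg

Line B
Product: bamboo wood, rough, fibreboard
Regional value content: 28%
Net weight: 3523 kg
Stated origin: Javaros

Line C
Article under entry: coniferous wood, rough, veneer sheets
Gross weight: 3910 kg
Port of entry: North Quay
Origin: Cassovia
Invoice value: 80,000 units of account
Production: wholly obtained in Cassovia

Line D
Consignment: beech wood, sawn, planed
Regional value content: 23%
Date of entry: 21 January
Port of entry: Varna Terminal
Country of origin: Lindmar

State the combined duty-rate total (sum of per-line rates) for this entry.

Line A: bamboo → VI.3; fibreboard → VI.3.2; planed → VI.3.2.2. Scheduled 26%. Javaros agreement on VI.2.3.2: VI.3.2.2 not covered. → 26%.
Line B: bamboo → VI.3; fibreboard → VI.3.2; rough → VI.3.2.3. Scheduled 26%. Javaros agreement on VI.2.3.2: VI.3.2.3 not covered. → 26%.
Line C: coniferous → VI.4; veneer sheets → VI.4.1; rough → VI.4.1.1. Scheduled 24%. Cassovia agreement on VI.1: VI.4.1.1 not covered. → 24%.
Line D: beech → VI.1; sawn → VI.1.1; planed → VI.1.1.1. Scheduled 10%. quota on VI.1.1.1 exhausted → over-quota 31%; Lindmar agreement on VI.1: RVC < 40%. → 31%.
Sum: 26% + 26% + 24% + 31% = 107%.

107%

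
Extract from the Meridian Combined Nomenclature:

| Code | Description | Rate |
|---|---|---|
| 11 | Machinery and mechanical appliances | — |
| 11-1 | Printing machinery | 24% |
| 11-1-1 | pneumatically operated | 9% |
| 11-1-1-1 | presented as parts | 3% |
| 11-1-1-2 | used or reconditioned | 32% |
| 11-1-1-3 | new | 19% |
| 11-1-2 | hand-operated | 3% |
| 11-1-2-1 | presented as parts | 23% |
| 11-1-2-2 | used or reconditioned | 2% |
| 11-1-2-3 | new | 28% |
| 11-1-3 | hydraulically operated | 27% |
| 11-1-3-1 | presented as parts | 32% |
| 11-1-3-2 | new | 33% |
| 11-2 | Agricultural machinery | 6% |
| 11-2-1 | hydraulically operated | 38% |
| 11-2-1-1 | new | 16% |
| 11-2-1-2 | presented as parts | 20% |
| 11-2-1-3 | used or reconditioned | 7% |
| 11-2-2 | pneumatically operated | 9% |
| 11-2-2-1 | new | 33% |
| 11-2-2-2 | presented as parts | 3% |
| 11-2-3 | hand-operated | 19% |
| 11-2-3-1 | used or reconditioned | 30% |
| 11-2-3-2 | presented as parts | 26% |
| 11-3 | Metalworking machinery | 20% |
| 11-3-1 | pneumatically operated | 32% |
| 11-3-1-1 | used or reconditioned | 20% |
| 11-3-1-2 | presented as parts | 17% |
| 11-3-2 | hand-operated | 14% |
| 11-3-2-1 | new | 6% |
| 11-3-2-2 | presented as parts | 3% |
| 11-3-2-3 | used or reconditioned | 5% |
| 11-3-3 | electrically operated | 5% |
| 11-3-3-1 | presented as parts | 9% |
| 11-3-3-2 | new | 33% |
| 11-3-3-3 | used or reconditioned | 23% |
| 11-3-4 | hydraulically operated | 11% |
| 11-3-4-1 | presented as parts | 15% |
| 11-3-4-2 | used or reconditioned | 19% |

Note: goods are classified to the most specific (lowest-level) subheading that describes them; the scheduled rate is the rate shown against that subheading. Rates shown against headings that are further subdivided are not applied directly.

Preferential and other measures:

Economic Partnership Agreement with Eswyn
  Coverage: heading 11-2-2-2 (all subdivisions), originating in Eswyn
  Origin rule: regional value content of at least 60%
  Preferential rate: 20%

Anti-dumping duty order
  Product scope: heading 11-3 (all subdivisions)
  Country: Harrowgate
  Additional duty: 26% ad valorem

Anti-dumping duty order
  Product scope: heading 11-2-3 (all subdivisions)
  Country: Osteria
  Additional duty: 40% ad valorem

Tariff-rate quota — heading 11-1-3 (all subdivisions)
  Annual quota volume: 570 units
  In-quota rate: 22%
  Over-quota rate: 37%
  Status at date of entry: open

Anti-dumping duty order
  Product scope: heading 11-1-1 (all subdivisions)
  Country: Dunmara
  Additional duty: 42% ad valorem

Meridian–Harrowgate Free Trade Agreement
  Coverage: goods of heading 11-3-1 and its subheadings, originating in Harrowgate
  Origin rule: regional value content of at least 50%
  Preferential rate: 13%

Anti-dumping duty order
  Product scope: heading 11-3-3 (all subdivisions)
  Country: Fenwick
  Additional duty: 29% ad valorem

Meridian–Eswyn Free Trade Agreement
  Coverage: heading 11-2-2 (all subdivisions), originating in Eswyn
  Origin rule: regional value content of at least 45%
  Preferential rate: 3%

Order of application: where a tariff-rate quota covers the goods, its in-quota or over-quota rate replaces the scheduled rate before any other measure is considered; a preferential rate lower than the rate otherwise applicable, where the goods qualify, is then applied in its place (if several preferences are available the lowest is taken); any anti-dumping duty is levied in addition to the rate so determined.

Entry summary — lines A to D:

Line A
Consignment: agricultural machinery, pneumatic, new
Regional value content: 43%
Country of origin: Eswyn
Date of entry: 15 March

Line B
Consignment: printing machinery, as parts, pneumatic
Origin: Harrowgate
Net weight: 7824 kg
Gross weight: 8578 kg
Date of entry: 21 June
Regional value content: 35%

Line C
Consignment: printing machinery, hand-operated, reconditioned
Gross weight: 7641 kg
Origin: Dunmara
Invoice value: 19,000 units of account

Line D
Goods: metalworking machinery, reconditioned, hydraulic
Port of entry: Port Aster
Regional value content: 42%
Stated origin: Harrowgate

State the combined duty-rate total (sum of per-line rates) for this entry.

Line A: agricultural → 11-2; pneumatic → 11-2-2; new → 11-2-2-1. Scheduled 33%. Eswyn agreement on 11-2-2-2: 11-2-2-1 not covered; Eswyn agreement on 11-2-2: RVC < 45%. → 33%.
Line B: printing → 11-1; pneumatic → 11-1-1; as parts → 11-1-1-1. Scheduled 3%. Harrowgate agreement on 11-3-1: 11-1-1-1 not covered. → 3%.
Line C: printing → 11-1; hand-operated → 11-1-2; reconditioned → 11-1-2-2. Scheduled 2%. No special measure applies. → 2%.
Line D: metalworking → 11-3; hydraulic → 11-3-4; reconditioned → 11-3-4-2. Scheduled 19%. Harrowgate agreement on 11-3-1: 11-3-4-2 not covered; anti-dumping (Harrowgate, 11-3): +26%; total 19% + 26% = 45%. → 45%.
Sum: 33% + 3% + 2% + 45% = 83%.

83%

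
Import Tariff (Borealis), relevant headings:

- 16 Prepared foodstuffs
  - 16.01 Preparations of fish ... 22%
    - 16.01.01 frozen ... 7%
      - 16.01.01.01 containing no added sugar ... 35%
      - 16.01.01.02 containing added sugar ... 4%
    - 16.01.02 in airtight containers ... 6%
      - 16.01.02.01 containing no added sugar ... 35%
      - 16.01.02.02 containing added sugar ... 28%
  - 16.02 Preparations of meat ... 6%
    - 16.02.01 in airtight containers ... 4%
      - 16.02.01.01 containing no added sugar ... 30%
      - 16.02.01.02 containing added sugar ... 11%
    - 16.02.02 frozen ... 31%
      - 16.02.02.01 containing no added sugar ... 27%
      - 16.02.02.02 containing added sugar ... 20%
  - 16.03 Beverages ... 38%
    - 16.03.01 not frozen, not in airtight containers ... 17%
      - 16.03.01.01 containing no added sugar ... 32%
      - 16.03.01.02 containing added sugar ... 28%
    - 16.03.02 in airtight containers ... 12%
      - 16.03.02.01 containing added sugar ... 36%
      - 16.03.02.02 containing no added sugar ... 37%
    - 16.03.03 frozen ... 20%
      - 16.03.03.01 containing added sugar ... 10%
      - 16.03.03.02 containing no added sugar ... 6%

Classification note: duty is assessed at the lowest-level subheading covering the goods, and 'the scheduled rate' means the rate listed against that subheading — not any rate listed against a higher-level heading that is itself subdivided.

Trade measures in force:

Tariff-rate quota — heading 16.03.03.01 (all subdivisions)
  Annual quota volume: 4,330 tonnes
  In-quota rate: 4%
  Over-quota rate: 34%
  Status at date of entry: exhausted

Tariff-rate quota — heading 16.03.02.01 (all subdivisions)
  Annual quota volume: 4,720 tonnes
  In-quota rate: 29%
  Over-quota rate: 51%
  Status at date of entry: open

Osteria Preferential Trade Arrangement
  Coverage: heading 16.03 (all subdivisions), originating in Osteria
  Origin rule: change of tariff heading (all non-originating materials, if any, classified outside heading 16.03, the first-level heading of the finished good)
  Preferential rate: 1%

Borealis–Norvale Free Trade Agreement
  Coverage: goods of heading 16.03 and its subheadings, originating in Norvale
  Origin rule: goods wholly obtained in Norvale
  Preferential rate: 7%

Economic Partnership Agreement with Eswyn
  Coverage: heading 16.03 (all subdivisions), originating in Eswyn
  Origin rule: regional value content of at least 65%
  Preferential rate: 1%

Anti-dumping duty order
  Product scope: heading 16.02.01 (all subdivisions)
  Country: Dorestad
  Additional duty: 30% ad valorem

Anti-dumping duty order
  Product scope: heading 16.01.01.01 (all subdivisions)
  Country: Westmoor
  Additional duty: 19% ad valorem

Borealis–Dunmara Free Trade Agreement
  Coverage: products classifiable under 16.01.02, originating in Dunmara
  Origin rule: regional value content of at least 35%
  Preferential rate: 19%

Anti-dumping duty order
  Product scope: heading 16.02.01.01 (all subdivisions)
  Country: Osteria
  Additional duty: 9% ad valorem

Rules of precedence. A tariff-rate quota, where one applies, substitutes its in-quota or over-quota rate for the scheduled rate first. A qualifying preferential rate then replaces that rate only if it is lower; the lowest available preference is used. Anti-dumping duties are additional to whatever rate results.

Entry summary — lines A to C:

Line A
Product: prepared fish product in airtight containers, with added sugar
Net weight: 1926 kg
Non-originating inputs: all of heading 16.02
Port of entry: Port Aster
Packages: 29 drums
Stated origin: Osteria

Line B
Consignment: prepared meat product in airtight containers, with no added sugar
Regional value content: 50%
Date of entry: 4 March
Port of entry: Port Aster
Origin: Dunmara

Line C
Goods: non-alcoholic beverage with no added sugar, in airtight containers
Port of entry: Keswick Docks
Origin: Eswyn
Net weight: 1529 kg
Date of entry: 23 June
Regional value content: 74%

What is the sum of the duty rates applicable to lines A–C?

59%

Line A: prepared fish product → 16.01; in airtight containers → 16.01.02; with added sugar → 16.01.02.02. Scheduled 28%. Osteria agreement on 16.03: 16.01.02.02 not covered. → 28%.
Line B: prepared meat product → 16.02; in airtight containers → 16.02.01; with no added sugar → 16.02.01.01. Scheduled 30%. Dunmara agreement on 16.01.02: 16.02.01.01 not covered. → 30%.
Line C: non-alcoholic beverage → 16.03; in airtight containers → 16.03.02; with no added sugar → 16.03.02.02. Scheduled 37%. Eswyn agreement on 16.03: RVC ≥ 65% → 1% available; preferential 1%. → 1%.
Sum: 28% + 30% + 1% = 59%.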